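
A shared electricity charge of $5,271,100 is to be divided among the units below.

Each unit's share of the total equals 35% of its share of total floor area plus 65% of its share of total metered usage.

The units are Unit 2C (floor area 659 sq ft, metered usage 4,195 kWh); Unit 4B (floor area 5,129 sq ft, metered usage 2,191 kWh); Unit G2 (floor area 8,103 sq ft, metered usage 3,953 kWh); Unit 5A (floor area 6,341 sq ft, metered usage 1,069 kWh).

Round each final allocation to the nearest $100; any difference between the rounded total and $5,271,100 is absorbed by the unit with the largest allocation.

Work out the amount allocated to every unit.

Floor area total 20,232; metered usage total 11,408.
Combined weights (35% floor area + 65% metered usage): Unit 2C 0.2504; Unit 4B 0.2136; Unit G2 0.3654; Unit 5A 0.1706.
Raw shares: Unit 2C 1,319,994.76; Unit 4B 1,125,728.19; Unit G2 1,926,106.04; Unit 5A 899,271.00.
At nearest $100: Unit 2C $1,320,000; Unit 4B $1,125,700; Unit G2 $1,926,100; Unit 5A $899,300. Sum = $5,271,100.
Rounded total matches; no reconciliation needed.

Unit 2C: $1,320,000 · Unit 4B: $1,125,700 · Unit G2: $1,926,100 · Unit 5A: $899,300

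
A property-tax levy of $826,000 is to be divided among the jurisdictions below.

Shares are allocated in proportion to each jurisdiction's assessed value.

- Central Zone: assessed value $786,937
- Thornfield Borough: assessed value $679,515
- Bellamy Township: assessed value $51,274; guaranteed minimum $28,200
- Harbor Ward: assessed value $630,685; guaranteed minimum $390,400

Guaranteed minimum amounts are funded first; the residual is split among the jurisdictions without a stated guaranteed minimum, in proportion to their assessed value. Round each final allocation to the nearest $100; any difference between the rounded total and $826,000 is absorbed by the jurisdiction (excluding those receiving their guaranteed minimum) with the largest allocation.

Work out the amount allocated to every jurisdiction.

Central Zone: $218,600 · Thornfield Borough: $188,800 · Bellamy Township: $28,200 · Harbor Ward: $390,400

Guaranteed amounts: Bellamy Township $28,200; Harbor Ward $390,400. Remaining pool $407,400.
Remaining pool split over remaining assessed value 1,466,452: Central Zone 218,621.63 → $218,600; Thornfield Borough 188,778.37 → $188,800.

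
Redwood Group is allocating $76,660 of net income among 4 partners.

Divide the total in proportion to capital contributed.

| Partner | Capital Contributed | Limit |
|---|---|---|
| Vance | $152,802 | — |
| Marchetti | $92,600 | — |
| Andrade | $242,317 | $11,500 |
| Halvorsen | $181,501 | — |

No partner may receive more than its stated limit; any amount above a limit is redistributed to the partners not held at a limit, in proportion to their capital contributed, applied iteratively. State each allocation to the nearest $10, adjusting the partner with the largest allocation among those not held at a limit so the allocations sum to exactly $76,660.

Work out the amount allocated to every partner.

Combined capital contributed = 669,220.
Pro-rata shares before constraints: Vance 17,503.66; Marchetti 10,607.45; Andrade 27,757.72; Halvorsen 20,791.17.
Cap binds for Andrade ($11,500); balance $65,160 reallocated over remaining capital contributed 426,903.
Shares after redistribution: Vance 23,322.81 → $23,320; Marchetti 14,133.93 → $14,130; Halvorsen 27,703.26 → $27,700.
Rounding difference +$10 applied to Halvorsen → $27,710.

Vance: $23,320 · Marchetti: $14,130 · Andrade: $11,500 · Halvorsen: $27,710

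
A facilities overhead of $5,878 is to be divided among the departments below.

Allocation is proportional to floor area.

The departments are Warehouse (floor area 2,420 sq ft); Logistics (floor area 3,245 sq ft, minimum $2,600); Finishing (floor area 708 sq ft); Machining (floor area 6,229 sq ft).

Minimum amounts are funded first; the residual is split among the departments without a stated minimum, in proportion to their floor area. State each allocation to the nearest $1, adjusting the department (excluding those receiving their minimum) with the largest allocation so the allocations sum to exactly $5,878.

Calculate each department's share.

Warehouse: $848 | Logistics: $2,600 | Finishing: $248 | Machining: $2,182

Minimums first: Logistics $2,600. Balance $3,278.
Balance split over remaining floor area 9,357: Warehouse 847.79 → $848; Finishing 248.03 → $248; Machining 2,182.18 → $2,182.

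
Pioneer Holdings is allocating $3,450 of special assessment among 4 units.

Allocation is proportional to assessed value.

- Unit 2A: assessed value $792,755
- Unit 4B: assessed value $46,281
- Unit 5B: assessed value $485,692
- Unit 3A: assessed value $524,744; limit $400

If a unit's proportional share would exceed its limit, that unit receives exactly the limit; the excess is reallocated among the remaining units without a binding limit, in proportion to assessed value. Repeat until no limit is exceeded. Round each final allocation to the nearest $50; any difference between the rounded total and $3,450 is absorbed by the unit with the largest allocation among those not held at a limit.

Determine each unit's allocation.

Unit 2A: $1,850 · Unit 4B: $100 · Unit 5B: $1,100 · Unit 3A: $400

Combined assessed value = 1,849,472.
Unconstrained shares: Unit 2A 1,478.80; Unit 4B 86.33; Unit 5B 906.01; Unit 3A 978.86.
Cap binds for Unit 3A ($400); residual $3,050 reallocated over remaining assessed value 1,324,728.
Remaining shares: Unit 2A 1,825.21 → $1,850; Unit 4B 106.56 → $100; Unit 5B 1,118.24 → $1,100.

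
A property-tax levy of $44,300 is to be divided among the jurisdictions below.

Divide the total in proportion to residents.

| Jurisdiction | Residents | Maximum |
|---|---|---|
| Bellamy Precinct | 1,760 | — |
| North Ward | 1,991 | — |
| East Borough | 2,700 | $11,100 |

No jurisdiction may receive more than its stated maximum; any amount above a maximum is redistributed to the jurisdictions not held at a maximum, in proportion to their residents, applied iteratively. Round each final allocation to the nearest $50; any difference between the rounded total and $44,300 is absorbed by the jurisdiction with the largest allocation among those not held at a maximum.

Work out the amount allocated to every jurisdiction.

Residents total: 6,451.
Proportional shares (ignoring caps): Bellamy Precinct 12,086.19; North Ward 13,672.50; East Borough 18,541.31.
Capped: East Borough ($11,100); balance $33,200 reallocated over remaining residents 3,751.
Redistributed shares: Bellamy Precinct 15,577.71 → $15,600; North Ward 17,622.29 → $17,600.

Bellamy Precinct: $15,600 | North Ward: $17,600 | East Borough: $11,100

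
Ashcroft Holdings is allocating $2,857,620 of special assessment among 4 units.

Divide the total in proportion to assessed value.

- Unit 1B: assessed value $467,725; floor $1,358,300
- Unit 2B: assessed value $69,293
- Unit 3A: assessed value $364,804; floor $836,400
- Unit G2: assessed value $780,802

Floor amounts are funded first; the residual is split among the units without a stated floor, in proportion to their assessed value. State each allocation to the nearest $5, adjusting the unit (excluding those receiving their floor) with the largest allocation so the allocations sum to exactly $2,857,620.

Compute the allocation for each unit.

Unit 1B: $1,358,300; Unit 2B: $54,035; Unit 3A: $836,400; Unit G2: $608,885

Guaranteed amounts: Unit 1B $1,358,300; Unit 3A $836,400. Remaining pool $662,920.
Remaining pool split over remaining assessed value 850,095: Unit 2B 54,035.98 → $54,035; Unit G2 608,884.02 → $608,885.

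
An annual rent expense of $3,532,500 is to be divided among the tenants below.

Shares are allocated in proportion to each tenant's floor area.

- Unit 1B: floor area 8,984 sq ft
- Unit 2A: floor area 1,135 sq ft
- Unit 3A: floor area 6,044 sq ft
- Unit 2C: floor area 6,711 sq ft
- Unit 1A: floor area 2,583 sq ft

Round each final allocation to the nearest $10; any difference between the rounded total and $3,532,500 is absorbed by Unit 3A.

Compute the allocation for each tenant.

Unit 1B: $1,246,650 · Unit 2A: $157,500 · Unit 3A: $838,680 · Unit 2C: $931,240 · Unit 1A: $358,430

Sum of floor area: 25,457.
Unrounded shares: Unit 1B 8,984/25,457 × $3,532,500 = 1,246,650.43; Unit 2A 1,135/25,457 × $3,532,500 = 157,496.46; Unit 3A 6,044/25,457 × $3,532,500 = 838,686.02; Unit 2C 6,711/25,457 × $3,532,500 = 931,241.21; Unit 1A 2,583/25,457 × $3,532,500 = 358,425.88.
At nearest $10: Unit 1B $1,246,650; Unit 2A $157,500; Unit 3A $838,690; Unit 2C $931,240; Unit 1A $358,430. Sum = $3,532,510.
Difference $3,532,500 − $3,532,510 = −$10 applied to Unit 3A: Unit 3A becomes $838,680.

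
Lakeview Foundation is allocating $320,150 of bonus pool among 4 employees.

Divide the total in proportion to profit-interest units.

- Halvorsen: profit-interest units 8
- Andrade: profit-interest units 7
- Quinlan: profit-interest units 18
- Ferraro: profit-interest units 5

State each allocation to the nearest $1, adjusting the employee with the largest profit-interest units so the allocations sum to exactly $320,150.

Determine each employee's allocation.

Halvorsen: $67,400 · Andrade: $58,975 · Quinlan: $151,650 · Ferraro: $42,125

Profit-interest units total: 8 + 7 + 18 + 5 = 38.
Raw shares: Halvorsen 67,400.00; Andrade 58,975.00; Quinlan 151,650.00; Ferraro 42,125.00.
At nearest $1: Halvorsen $67,400; Andrade $58,975; Quinlan $151,650; Ferraro $42,125. Sum = $320,150.
No rounding difference to absorb.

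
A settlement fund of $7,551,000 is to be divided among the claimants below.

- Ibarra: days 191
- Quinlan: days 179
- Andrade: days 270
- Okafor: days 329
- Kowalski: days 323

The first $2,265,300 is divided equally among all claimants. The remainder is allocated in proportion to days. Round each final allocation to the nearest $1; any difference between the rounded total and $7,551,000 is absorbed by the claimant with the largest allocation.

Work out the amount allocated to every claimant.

Ibarra: $1,234,460 | Quinlan: $1,185,367 | Andrade: $1,557,657 | Okafor: $1,799,031 | Kowalski: $1,774,485

$2,265,300 shared equally gives $453,060 per claimant.
Remainder $5,285,700 by days (total 1,292): Ibarra 781,399.92 → $781,400; Quinlan 732,306.73 → $732,307; Andrade 1,104,596.75 → $1,104,597; Okafor 1,345,971.59 → $1,345,972; Kowalski 1,321,425.00 → $1,321,425.
Rounding difference −$1 on remainder applied to Okafor.
Totals: Ibarra $453,060 + $781,400 = $1,234,460; Quinlan $453,060 + $732,307 = $1,185,367; Andrade $453,060 + $1,104,597 = $1,557,657; Okafor $453,060 + $1,345,971 = $1,799,031; Kowalski $453,060 + $1,321,425 = $1,774,485.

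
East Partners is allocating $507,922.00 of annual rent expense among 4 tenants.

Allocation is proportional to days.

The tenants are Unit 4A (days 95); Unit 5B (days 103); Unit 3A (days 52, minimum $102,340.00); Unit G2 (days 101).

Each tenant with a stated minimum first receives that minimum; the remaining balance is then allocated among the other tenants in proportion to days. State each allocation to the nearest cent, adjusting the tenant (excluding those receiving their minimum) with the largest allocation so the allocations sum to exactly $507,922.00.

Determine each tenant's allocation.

Fund the minimums — Unit 3A $102,340.00. Remaining pool $405,582.00.
Remaining pool split over remaining days 299: Unit 4A 128,863.8462 → $128,863.85; Unit 5B 139,715.5385 → $139,715.54; Unit G2 137,002.6154 → $137,002.62.
Rounding difference −$0.01 applied to Unit 5B → $139,715.53.

Unit 4A: $128,863.85 | Unit 5B: $139,715.53 | Unit 3A: $102,340.00 | Unit G2: $137,002.62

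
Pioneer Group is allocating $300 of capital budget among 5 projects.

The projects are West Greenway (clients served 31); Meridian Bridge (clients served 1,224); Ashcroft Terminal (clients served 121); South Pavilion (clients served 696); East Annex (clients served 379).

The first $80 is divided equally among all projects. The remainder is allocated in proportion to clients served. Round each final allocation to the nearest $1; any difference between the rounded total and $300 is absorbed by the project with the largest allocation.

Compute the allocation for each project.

First tranche $80 split equally: $16 each.
Remainder $220 by clients served (total 2,451): West Greenway 2.78 → $3; Meridian Bridge 109.87 → $110; Ashcroft Terminal 10.86 → $11; South Pavilion 62.47 → $62; East Annex 34.02 → $34.
Totals: West Greenway $16 + $3 = $19; Meridian Bridge $16 + $110 = $126; Ashcroft Terminal $16 + $11 = $27; South Pavilion $16 + $62 = $78; East Annex $16 + $34 = $50.

West Greenway: $19 | Meridian Bridge: $126 | Ashcroft Terminal: $27 | South Pavilion: $78 | East Annex: $50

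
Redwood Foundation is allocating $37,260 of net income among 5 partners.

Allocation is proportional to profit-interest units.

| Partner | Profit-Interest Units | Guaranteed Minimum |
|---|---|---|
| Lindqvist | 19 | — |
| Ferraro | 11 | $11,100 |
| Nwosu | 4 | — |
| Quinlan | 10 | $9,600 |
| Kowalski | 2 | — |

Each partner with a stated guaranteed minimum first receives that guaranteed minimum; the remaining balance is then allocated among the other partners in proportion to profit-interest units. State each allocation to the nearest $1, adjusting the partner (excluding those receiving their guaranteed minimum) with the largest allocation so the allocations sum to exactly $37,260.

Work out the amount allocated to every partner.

Fund the minimums — Ferraro $11,100; Quinlan $9,600. Balance $16,560.
Balance split over remaining profit-interest units 25: Lindqvist 12,585.60 → $12,586; Nwosu 2,649.60 → $2,650; Kowalski 1,324.80 → $1,325.
Rounding difference −$1 applied to Lindqvist → $12,585.

Lindqvist: $12,585 · Ferraro: $11,100 · Nwosu: $2,650 · Quinlan: $9,600 · Kowalski: $1,325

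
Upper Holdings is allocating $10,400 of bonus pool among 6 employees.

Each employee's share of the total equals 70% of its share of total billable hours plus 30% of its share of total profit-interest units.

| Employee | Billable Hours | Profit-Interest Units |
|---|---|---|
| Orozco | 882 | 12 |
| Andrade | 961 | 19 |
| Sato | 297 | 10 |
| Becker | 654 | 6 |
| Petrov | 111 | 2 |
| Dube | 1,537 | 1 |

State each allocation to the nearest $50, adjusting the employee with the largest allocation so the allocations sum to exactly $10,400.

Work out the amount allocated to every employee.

Orozco: $2,200; Andrade: $2,750; Sato: $1,100; Becker: $1,450; Petrov: $300; Dube: $2,600

Totals — billable hours 4,442, profit-interest units 50.
Blended shares (70% billable hours + 30% profit-interest units): Orozco 0.2110; Andrade 0.2654; Sato 0.1068; Becker 0.1391; Petrov 0.0295; Dube 0.2482.
Unrounded shares: Orozco 2,194.31; Andrade 2,760.58; Sato 1,110.75; Becker 1,446.24; Petrov 306.72; Dube 2,581.39.
At nearest $50: Orozco $2,200; Andrade $2,750; Sato $1,100; Becker $1,450; Petrov $300; Dube $2,600. Sum = $10,400.
Rounded total matches; no reconciliation needed.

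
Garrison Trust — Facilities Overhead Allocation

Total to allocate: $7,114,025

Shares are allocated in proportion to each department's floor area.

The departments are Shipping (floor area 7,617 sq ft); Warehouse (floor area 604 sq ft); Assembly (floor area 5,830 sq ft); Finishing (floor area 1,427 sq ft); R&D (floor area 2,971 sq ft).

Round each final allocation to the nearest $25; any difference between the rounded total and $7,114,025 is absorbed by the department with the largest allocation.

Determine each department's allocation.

Shipping: $2,937,175 | Warehouse: $232,900 | Assembly: $2,248,075 | Finishing: $550,250 | R&D: $1,145,625

Sum of floor area: 18,449.
Pro-rata amounts: Shipping 7,617/18,449 × $7,114,025 = 2,937,152.61; Warehouse 604/18,449 × $7,114,025 = 232,905.37; Assembly 5,830/18,449 × $7,114,025 = 2,248,076.63; Finishing 1,427/18,449 × $7,114,025 = 550,258.21; R&D 2,971/18,449 × $7,114,025 = 1,145,632.19.
Rounded to nearest $25: Shipping $2,937,150; Warehouse $232,900; Assembly $2,248,075; Finishing $550,250; R&D $1,145,625. Sum = $7,114,000.
Difference $7,114,025 − $7,114,000 = +$25 applied to largest allocation (Shipping): Shipping becomes $2,937,175.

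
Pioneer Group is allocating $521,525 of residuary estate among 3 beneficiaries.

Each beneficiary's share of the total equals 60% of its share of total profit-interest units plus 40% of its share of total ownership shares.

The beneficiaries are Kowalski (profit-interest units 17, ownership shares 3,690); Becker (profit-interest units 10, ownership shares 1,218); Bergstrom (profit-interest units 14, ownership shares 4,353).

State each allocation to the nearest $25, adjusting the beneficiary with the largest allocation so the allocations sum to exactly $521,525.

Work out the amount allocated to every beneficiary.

Totals — profit-interest units 41, ownership shares 9,261.
Composite weights (60% profit-interest units + 40% ownership shares): Kowalski 0.4082; Becker 0.1989; Bergstrom 0.3929.
Unrounded shares: Kowalski 212,864.87; Becker 103,756.97; Bergstrom 204,903.16.
After rounding ($25): Kowalski $212,875; Becker $103,750; Bergstrom $204,900. Sum = $521,525.
Sum already equals the total — no adjustment.

Kowalski: $212,875 · Becker: $103,750 · Bergstrom: $204,900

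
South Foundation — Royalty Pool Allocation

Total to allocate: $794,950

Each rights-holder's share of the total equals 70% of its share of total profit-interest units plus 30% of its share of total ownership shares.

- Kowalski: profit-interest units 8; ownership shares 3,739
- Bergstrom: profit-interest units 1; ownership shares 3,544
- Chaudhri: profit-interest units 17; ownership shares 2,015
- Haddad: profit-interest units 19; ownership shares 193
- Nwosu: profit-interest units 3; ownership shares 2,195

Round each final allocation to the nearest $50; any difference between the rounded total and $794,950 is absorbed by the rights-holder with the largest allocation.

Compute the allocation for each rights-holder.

Kowalski: $169,050 · Bergstrom: $83,900 · Chaudhri: $238,250 · Haddad: $224,200 · Nwosu: $79,550

Profit-interest units total 48; ownership shares total 11,686.
Composite weights (70% profit-interest units + 30% ownership shares): Kowalski 0.2127; Bergstrom 0.1056; Chaudhri 0.2996; Haddad 0.2820; Nwosu 0.1001.
Proportional shares: Kowalski 169,048.75; Bergstrom 83,918.10; Chaudhri 238,202.98; Haddad 224,206.09; Nwosu 79,574.08.
Rounded to nearest $50: Kowalski $169,050; Bergstrom $83,900; Chaudhri $238,200; Haddad $224,200; Nwosu $79,550. Sum = $794,900.
Difference $794,950 − $794,900 = +$50 applied to largest allocation (Chaudhri): Chaudhri becomes $238,250.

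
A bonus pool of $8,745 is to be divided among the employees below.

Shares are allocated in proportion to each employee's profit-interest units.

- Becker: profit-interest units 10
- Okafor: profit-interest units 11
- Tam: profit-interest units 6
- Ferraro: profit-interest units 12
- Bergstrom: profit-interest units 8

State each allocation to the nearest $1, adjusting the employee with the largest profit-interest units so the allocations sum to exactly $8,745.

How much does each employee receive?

Profit-interest units total: 10 + 11 + 6 + 12 + 8 = 47.
Pro-rata amounts: Becker 1,860.64; Okafor 2,046.70; Tam 1,116.38; Ferraro 2,232.77; Bergstrom 1,488.51.
At nearest $1: Becker $1,861; Okafor $2,047; Tam $1,116; Ferraro $2,233; Bergstrom $1,489. Sum = $8,746.
Difference $8,745 − $8,746 = −$1 applied to largest profit-interest units (Ferraro): Ferraro becomes $2,232.

Becker: $1,861 · Okafor: $2,047 · Tam: $1,116 · Ferraro: $2,232 · Bergstrom: $1,489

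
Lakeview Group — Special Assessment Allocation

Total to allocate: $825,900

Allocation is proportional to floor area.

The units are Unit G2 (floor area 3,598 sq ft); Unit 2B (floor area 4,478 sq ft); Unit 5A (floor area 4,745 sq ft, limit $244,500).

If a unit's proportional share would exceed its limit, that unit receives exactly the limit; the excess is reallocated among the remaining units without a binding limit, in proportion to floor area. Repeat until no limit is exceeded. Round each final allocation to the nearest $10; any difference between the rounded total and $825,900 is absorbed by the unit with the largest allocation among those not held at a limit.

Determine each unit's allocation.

Unit G2: $259,020 · Unit 2B: $322,380 · Unit 5A: $244,500

Sum of floor area: 12,821.
Proportional shares (ignoring caps): Unit G2 231,775.07; Unit 2B 288,462.69; Unit 5A 305,662.23.
Cap binds for Unit 5A ($244,500); residual $581,400 reallocated over remaining floor area 8,076.
Remaining shares: Unit G2 259,023.92 → $259,020; Unit 2B 322,376.08 → $322,380.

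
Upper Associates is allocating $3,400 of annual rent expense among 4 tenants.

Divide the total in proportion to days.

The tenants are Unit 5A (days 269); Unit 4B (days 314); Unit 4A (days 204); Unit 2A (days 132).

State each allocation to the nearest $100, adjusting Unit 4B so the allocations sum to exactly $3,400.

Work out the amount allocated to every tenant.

Days total: 919.
Proportional shares: Unit 5A 269/919 × $3,400 = 995.21; Unit 4B 314/919 × $3,400 = 1,161.70; Unit 4A 204/919 × $3,400 = 754.73; Unit 2A 132/919 × $3,400 = 488.36.
After rounding ($100): Unit 5A $1,000; Unit 4B $1,200; Unit 4A $800; Unit 2A $500. Sum = $3,500.
Difference $3,400 − $3,500 = −$100 applied to Unit 4B: Unit 4B becomes $1,100.

Unit 5A: $1,000; Unit 4B: $1,100; Unit 4A: $800; Unit 2A: $500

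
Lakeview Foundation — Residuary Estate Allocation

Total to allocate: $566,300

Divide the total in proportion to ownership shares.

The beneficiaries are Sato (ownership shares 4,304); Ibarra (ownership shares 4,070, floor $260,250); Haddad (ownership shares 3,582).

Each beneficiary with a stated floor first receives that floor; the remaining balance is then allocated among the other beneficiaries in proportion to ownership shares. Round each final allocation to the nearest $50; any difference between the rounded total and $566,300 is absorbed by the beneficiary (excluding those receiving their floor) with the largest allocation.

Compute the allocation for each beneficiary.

Guaranteed amounts: Ibarra $260,250. Residual $306,050.
Residual split over remaining ownership shares 7,886: Sato 167,035.15 → $167,050; Haddad 139,014.85 → $139,000.

Sato: $167,050; Ibarra: $260,250; Haddad: $139,000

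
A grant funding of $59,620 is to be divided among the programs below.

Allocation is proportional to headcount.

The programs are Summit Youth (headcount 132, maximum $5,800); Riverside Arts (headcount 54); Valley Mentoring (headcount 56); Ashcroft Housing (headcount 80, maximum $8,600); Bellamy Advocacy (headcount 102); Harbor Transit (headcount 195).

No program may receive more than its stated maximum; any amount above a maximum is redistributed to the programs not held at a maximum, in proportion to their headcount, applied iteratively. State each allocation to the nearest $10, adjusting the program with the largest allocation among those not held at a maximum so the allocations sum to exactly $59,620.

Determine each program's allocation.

Summit Youth: $5,800 · Riverside Arts: $6,000 · Valley Mentoring: $6,220 · Ashcroft Housing: $8,600 · Bellamy Advocacy: $11,330 · Harbor Transit: $21,670

Combined headcount = 619.
Pro-rata shares before constraints: Summit Youth 12,713.80; Riverside Arts 5,201.10; Valley Mentoring 5,393.73; Ashcroft Housing 7,705.33; Bellamy Advocacy 9,824.30; Harbor Transit 18,781.74.
Cap binds for Summit Youth ($5,800); residual $53,820 reallocated over remaining headcount 487.
Cap binds for Ashcroft Housing ($8,600); residual $45,220 reallocated over remaining headcount 407.
Shares after redistribution: Riverside Arts 5,999.71 → $6,000; Valley Mentoring 6,221.92 → $6,220; Bellamy Advocacy 11,332.78 → $11,330; Harbor Transit 21,665.60 → $21,670.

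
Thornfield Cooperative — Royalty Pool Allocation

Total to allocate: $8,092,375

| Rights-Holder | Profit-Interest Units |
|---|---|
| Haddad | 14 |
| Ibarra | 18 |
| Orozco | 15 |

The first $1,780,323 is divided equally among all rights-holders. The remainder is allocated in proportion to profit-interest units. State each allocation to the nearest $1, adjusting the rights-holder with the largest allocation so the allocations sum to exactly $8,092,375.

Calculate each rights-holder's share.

$1,780,323 shared equally gives $593,441 per rights-holder.
Remainder $6,312,052 by profit-interest units (total 47): Haddad 1,880,185.70 → $1,880,186; Ibarra 2,417,381.62 → $2,417,382; Orozco 2,014,484.68 → $2,014,485.
Rounding difference −$1 on remainder applied to Ibarra.
Totals: Haddad $593,441 + $1,880,186 = $2,473,627; Ibarra $593,441 + $2,417,381 = $3,010,822; Orozco $593,441 + $2,014,485 = $2,607,926.

Haddad: $2,473,627 | Ibarra: $3,010,822 | Orozco: $2,607,926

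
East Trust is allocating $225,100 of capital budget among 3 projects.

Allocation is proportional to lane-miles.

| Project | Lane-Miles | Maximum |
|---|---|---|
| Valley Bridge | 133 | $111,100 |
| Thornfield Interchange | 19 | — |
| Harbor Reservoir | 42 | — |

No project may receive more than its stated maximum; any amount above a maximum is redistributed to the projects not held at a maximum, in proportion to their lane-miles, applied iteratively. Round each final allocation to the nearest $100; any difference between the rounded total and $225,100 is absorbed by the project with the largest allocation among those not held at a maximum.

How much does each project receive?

Valley Bridge: $111,100 | Thornfield Interchange: $35,500 | Harbor Reservoir: $78,500

Sum of lane-miles: 194.
Pro-rata shares before constraints: Valley Bridge 154,321.13; Thornfield Interchange 22,045.88; Harbor Reservoir 48,732.99.
Capped: Valley Bridge ($111,100); residual $114,000 reallocated over remaining lane-miles 61.
Shares after redistribution: Thornfield Interchange 35,508.20 → $35,500; Harbor Reservoir 78,491.80 → $78,500.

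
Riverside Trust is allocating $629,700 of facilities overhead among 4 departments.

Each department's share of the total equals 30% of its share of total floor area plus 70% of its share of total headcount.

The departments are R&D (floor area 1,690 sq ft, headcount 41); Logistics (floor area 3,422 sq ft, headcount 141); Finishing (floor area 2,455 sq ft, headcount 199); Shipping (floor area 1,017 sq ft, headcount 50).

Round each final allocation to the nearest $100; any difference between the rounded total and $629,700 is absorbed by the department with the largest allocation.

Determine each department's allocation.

R&D: $79,100; Logistics: $219,500; Finishing: $257,600; Shipping: $73,500

Floor area total 8,584; headcount total 431.
Blended shares (30% floor area + 70% headcount): R&D 0.1257; Logistics 0.3486; Finishing 0.4090; Shipping 0.1167.
Unrounded shares: R&D 79,123.51; Logistics 219,511.48; Finishing 257,547.94; Shipping 73,517.08.
Rounded to nearest $100: R&D $79,100; Logistics $219,500; Finishing $257,500; Shipping $73,500. Sum = $629,600.
Difference $629,700 − $629,600 = +$100 applied to largest allocation (Finishing): Finishing becomes $257,600.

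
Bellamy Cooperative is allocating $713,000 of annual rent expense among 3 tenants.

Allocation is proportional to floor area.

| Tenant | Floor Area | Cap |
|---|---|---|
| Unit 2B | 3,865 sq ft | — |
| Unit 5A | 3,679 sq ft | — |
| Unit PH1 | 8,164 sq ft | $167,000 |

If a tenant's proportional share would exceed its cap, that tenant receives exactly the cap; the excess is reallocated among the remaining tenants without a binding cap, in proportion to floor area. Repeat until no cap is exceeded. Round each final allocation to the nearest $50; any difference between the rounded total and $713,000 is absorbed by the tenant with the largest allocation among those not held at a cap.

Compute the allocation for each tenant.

Unit 2B: $279,750 | Unit 5A: $266,250 | Unit PH1: $167,000

Total floor area = 15,708.
Proportional shares (ignoring caps): Unit 2B 175,435.77; Unit 5A 166,993.06; Unit PH1 370,571.17.
Cap binds for Unit PH1 ($167,000); residual $546,000 reallocated over remaining floor area 7,544.
Redistributed shares: Unit 2B 279,730.91 → $279,750; Unit 5A 266,269.09 → $266,250.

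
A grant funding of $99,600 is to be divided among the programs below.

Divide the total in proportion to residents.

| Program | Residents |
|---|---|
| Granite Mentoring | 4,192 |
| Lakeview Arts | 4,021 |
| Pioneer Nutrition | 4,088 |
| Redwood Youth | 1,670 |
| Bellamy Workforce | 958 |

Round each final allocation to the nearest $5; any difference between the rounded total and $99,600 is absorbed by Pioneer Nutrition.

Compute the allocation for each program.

Granite Mentoring: $27,965; Lakeview Arts: $26,825; Pioneer Nutrition: $27,280; Redwood Youth: $11,140; Bellamy Workforce: $6,390

Combined residents = 14,929.
Pro-rata amounts: Granite Mentoring 4,192/14,929 × $99,600 = 27,967.26; Lakeview Arts 4,021/14,929 × $99,600 = 26,826.42; Pioneer Nutrition 4,088/14,929 × $99,600 = 27,273.41; Redwood Youth 1,670/14,929 × $99,600 = 11,141.54; Bellamy Workforce 958/14,929 × $99,600 = 6,391.37.
At nearest $5: Granite Mentoring $27,965; Lakeview Arts $26,825; Pioneer Nutrition $27,275; Redwood Youth $11,140; Bellamy Workforce $6,390. Sum = $99,595.
Difference $99,600 − $99,595 = +$5 applied to Pioneer Nutrition: Pioneer Nutrition becomes $27,280.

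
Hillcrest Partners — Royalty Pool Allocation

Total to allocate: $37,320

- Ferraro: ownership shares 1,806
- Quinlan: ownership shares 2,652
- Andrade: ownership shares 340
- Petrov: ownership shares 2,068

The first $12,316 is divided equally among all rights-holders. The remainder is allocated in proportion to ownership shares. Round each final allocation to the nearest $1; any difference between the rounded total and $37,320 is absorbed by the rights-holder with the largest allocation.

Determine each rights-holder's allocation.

$12,316 shared equally gives $3,079 per rights-holder.
Remainder $25,004 by ownership shares (total 6,866): Ferraro 6,576.93 → $6,577; Quinlan 9,657.82 → $9,658; Andrade 1,238.18 → $1,238; Petrov 7,531.06 → $7,531.
Totals: Ferraro $3,079 + $6,577 = $9,656; Quinlan $3,079 + $9,658 = $12,737; Andrade $3,079 + $1,238 = $4,317; Petrov $3,079 + $7,531 = $10,610.

Ferraro: $9,656 · Quinlan: $12,737 · Andrade: $4,317 · Petrov: $10,610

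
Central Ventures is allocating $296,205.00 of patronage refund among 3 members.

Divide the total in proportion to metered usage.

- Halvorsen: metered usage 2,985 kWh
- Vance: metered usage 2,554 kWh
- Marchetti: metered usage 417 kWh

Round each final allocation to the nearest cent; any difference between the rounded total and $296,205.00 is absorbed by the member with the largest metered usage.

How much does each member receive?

Halvorsen: $148,450.62; Vance: $127,016.05; Marchetti: $20,738.33

Sum of metered usage: 2,985 + 2,554 + 417 = 5,956.
Pro-rata amounts: Halvorsen 148,450.6254; Vance 127,016.0460; Marchetti 20,738.3286.
Rounded to nearest cent: Halvorsen $148,450.63; Vance $127,016.05; Marchetti $20,738.33. Sum = $296,205.01.
Difference $296,205.00 − $296,205.01 = −$0.01 applied to largest metered usage (Halvorsen): Halvorsen becomes $148,450.62.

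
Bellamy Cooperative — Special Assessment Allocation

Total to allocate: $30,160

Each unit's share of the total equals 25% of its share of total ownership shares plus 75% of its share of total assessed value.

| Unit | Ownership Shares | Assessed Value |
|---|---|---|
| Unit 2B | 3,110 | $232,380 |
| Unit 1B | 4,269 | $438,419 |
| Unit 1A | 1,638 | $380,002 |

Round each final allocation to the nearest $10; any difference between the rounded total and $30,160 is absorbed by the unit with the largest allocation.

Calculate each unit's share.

Ownership shares total 9,017; assessed value total 1,050,801.
Combined weights (25% ownership shares + 75% assessed value): Unit 2B 0.2521; Unit 1B 0.4313; Unit 1A 0.3166.
Proportional shares: Unit 2B 7,602.89; Unit 1B 13,007.33; Unit 1A 9,549.78.
Rounded to nearest $10: Unit 2B $7,600; Unit 1B $13,010; Unit 1A $9,550. Sum = $30,160.
No rounding difference to absorb.

Unit 2B: $7,600 | Unit 1B: $13,010 | Unit 1A: $9,550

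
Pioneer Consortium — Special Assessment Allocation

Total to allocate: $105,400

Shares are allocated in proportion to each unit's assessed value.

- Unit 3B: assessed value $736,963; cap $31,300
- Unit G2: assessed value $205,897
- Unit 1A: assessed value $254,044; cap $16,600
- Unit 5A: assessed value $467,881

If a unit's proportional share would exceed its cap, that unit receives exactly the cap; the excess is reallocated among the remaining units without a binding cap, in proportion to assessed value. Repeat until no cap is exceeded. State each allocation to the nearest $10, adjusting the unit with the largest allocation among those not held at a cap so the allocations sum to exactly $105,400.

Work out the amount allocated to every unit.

Sum of assessed value: 1,664,785.
Pro-rata shares before constraints: Unit 3B 46,658.22; Unit G2 13,035.64; Unit 1A 16,083.90; Unit 5A 29,622.24.
Cap binds for Unit 3B ($31,300); residual $74,100 reallocated over remaining assessed value 927,822.
Cap binds for Unit 1A ($16,600); residual $57,500 reallocated over remaining assessed value 673,778.
Redistributed shares: Unit G2 17,571.18 → $17,570; Unit 5A 39,928.82 → $39,930.

Unit 3B: $31,300 · Unit G2: $17,570 · Unit 1A: $16,600 · Unit 5A: $39,930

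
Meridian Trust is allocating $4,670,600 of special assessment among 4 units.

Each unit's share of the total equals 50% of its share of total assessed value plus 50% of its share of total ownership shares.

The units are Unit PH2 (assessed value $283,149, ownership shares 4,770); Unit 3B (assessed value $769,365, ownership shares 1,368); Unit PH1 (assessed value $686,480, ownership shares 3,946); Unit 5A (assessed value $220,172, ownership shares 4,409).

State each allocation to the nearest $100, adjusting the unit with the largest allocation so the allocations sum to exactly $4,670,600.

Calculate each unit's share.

Unit PH2: $1,106,100 | Unit 3B: $1,137,500 | Unit PH1: $1,454,100 | Unit 5A: $972,900

Totals — assessed value 1,959,166, ownership shares 14,493.
Blended shares (50% assessed value + 50% ownership shares): Unit PH2 0.2368; Unit 3B 0.2435; Unit PH1 0.3113; Unit 5A 0.2083.
Raw shares: Unit PH2 1,106,114.09; Unit 3B 1,137,502.81; Unit PH1 1,454,105.76; Unit 5A 972,877.34.
At nearest $100: Unit PH2 $1,106,100; Unit 3B $1,137,500; Unit PH1 $1,454,100; Unit 5A $972,900. Sum = $4,670,600.
No rounding difference to absorb.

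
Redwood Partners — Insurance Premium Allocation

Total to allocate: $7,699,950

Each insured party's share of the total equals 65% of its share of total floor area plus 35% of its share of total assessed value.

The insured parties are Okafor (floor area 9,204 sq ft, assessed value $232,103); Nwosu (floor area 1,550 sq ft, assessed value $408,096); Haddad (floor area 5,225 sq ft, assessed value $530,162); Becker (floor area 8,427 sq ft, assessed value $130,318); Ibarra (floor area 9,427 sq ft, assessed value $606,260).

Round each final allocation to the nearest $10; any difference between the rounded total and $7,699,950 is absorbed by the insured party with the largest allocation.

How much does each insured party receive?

Totals — floor area 33,833, assessed value 1,906,939.
Composite weights (65% floor area + 35% assessed value): Okafor 0.2194; Nwosu 0.1047; Haddad 0.1977; Becker 0.1858; Ibarra 0.2924.
Pro-rata amounts: Okafor 1,689,581.50; Nwosu 806,035.75; Haddad 1,522,193.96; Becker 1,430,790.99; Ibarra 2,251,347.80.
Rounded to nearest $10: Okafor $1,689,580; Nwosu $806,040; Haddad $1,522,190; Becker $1,430,790; Ibarra $2,251,350. Sum = $7,699,950.
No rounding difference to absorb.

Okafor: $1,689,580 · Nwosu: $806,040 · Haddad: $1,522,190 · Becker: $1,430,790 · Ibarra: $2,251,350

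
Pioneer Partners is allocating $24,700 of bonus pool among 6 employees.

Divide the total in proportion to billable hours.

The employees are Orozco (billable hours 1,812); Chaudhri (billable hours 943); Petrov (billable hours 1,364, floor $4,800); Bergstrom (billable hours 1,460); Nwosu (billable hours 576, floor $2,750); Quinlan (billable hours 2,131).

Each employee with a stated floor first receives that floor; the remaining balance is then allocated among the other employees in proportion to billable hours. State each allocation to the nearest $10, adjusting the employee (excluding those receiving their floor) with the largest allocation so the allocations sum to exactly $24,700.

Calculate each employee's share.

Orozco: $4,900 | Chaudhri: $2,550 | Petrov: $4,800 | Bergstrom: $3,950 | Nwosu: $2,750 | Quinlan: $5,750

Minimums first: Petrov $4,800; Nwosu $2,750. Balance $17,150.
Balance split over remaining billable hours 6,346: Orozco 4,896.91 → $4,900; Chaudhri 2,548.45 → $2,550; Bergstrom 3,945.64 → $3,950; Quinlan 5,759.01 → $5,760.
Rounding difference −$10 applied to Quinlan → $5,750.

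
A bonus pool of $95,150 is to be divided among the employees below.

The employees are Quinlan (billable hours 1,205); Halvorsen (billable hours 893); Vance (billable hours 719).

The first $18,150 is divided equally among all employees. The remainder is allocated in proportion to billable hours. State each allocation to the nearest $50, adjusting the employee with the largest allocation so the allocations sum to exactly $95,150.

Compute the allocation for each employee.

Quinlan: $39,000 · Halvorsen: $30,450 · Vance: $25,700

First tranche $18,150 split equally: $6,050 each.
Remainder $77,000 by billable hours (total 2,817): Quinlan 32,937.52 → $32,950; Halvorsen 24,409.30 → $24,400; Vance 19,653.18 → $19,650.
Totals: Quinlan $6,050 + $32,950 = $39,000; Halvorsen $6,050 + $24,400 = $30,450; Vance $6,050 + $19,650 = $25,700.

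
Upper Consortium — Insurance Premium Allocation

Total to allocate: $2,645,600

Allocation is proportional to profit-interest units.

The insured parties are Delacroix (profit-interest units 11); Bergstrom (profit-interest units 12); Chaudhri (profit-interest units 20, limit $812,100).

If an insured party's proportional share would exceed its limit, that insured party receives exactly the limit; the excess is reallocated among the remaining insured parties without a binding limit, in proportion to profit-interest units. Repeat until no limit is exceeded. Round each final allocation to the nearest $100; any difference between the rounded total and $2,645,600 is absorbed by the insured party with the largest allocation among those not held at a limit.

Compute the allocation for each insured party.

Total profit-interest units = 43.
Proportional shares (ignoring caps): Delacroix 676,781.40; Bergstrom 738,306.98; Chaudhri 1,230,511.63.
Cap binds for Chaudhri ($812,100); residual $1,833,500 reallocated over remaining profit-interest units 23.
Redistributed shares: Delacroix 876,891.30 → $876,900; Bergstrom 956,608.70 → $956,600.

Delacroix: $876,900; Bergstrom: $956,600; Chaudhri: $812,100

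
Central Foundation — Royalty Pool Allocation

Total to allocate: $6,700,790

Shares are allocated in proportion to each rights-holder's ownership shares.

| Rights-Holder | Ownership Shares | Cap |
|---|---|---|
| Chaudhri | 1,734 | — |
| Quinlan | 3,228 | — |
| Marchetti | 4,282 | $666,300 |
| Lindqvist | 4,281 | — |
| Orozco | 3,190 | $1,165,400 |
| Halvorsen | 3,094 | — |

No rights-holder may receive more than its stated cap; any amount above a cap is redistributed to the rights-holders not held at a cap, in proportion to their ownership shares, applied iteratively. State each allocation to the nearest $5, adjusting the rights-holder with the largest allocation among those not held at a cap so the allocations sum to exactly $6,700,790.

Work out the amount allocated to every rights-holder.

Chaudhri: $684,365; Quinlan: $1,274,005; Marchetti: $666,300; Lindqvist: $1,689,600; Orozco: $1,165,400; Halvorsen: $1,221,120

Total ownership shares = 19,809.
Pro-rata shares before constraints: Chaudhri 586,560.14; Quinlan 1,091,935.49; Marchetti 1,448,472.05; Lindqvist 1,448,133.78; Orozco 1,079,081.23; Halvorsen 1,046,607.31.
Held at cap: Marchetti ($666,300); balance $6,034,490 reallocated over remaining ownership shares 15,527.
Held at cap: Orozco ($1,165,400); balance $4,869,090 reallocated over remaining ownership shares 12,337.
Shares after redistribution: Chaudhri 684,364.27 → $684,365; Quinlan 1,274,006.85 → $1,274,005; Lindqvist 1,689,598.31 → $1,689,600; Halvorsen 1,221,120.57 → $1,221,120.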